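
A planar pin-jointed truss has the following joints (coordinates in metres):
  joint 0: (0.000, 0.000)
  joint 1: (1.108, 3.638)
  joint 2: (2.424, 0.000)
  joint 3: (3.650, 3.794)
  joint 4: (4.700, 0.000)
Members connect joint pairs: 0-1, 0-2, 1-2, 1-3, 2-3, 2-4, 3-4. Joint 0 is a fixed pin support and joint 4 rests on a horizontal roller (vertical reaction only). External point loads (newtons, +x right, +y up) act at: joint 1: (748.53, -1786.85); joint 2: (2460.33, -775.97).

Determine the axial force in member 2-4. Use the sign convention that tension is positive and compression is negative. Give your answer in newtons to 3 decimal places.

N=5 nodes, M=7 members, R=3 reactions → 2N=10, M+R=10
member 0 (0-1): L=3.8030, (cx,cy)=(0.2913,0.9566)
member 1 (0-2): L=2.4240, (cx,cy)=(1.0000,0.0000)
member 2 (1-2): L=3.8687, (cx,cy)=(0.3402,-0.9404)
member 3 (1-3): L=2.5468, (cx,cy)=(0.9981,0.0613)
member 4 (2-3): L=3.9872, (cx,cy)=(0.3075,0.9516)
member 5 (2-4): L=2.2760, (cx,cy)=(1.0000,0.0000)
member 6 (3-4): L=3.9366, (cx,cy)=(0.2667,-0.9638)
solve A·x = −loads:
  F[0-1] = -1214.6802 N (compression)
  F[0-2] = +3562.7570 N (tension)
  F[1-2] = -720.4452 N (compression)
  F[1-3] = -858.9695 N (compression)
  F[2-3] = +1527.4533 N (tension)
  F[2-4] = +387.6855 N (tension)
  F[3-4] = -1453.4937 N (compression)
  Rx@0 = -3208.8600 N
  Ry@0 = +1161.9831 N
  Ry@4 = +1400.8369 N

387.685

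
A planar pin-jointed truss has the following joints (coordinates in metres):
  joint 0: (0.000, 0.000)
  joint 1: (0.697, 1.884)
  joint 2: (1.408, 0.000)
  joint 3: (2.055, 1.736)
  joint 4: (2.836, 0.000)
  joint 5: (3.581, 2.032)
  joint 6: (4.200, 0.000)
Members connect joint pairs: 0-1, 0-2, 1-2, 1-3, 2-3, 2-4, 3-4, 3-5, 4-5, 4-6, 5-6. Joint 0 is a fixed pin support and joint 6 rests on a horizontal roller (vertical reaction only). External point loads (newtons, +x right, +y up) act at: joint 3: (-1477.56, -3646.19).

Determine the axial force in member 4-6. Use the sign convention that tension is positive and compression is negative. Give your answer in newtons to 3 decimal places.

357.419

N=7 nodes, M=11 members, R=3 reactions → 2N=14, M+R=14
member 0 (0-1): L=2.0088, (cx,cy)=(0.3470,0.9379)
member 1 (0-2): L=1.4080, (cx,cy)=(1.0000,0.0000)
member 2 (1-2): L=2.0137, (cx,cy)=(0.3531,-0.9356)
member 3 (1-3): L=1.3660, (cx,cy)=(0.9941,-0.1083)
member 4 (2-3): L=1.8526, (cx,cy)=(0.3492,0.9370)
member 5 (2-4): L=1.4280, (cx,cy)=(1.0000,0.0000)
member 6 (3-4): L=1.9036, (cx,cy)=(0.4103,-0.9120)
member 7 (3-5): L=1.5544, (cx,cy)=(0.9817,0.1904)
member 8 (4-5): L=2.1643, (cx,cy)=(0.3442,0.9389)
member 9 (4-6): L=1.3640, (cx,cy)=(1.0000,0.0000)
member 10 (5-6): L=2.1242, (cx,cy)=(0.2914,-0.9566)
solve A·x = −loads:
  F[0-1] = -2636.6911 N (compression)
  F[0-2] = -562.6971 N (compression)
  F[1-2] = +2867.6360 N (tension)
  F[1-3] = -1938.7855 N (compression)
  F[2-3] = -2863.2149 N (compression)
  F[2-4] = +1449.7332 N (tension)
  F[3-4] = -1466.9163 N (compression)
  F[3-5] = -863.6943 N (compression)
  F[4-5] = +1424.8480 N (tension)
  F[4-6] = +357.4188 N (tension)
  F[5-6] = -1226.5359 N (compression)
  Rx@0 = +1477.5600 N
  Ry@0 = +2472.8861 N
  Ry@6 = +1173.3039 N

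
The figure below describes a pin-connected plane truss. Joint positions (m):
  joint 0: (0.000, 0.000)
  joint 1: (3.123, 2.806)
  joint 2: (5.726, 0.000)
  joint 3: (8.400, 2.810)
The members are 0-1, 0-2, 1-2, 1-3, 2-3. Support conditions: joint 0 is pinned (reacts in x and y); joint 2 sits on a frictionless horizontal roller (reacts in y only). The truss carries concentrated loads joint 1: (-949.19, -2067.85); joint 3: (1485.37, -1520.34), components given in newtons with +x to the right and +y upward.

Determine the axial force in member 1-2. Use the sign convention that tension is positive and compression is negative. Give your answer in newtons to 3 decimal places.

N=4 nodes, M=5 members, R=3 reactions → 2N=8, M+R=8
member 0 (0-1): L=4.1984, (cx,cy)=(0.7439,0.6683)
member 1 (0-2): L=5.7260, (cx,cy)=(1.0000,0.0000)
member 2 (1-2): L=3.8274, (cx,cy)=(0.6801,-0.7331)
member 3 (1-3): L=5.2770, (cx,cy)=(1.0000,0.0008)
member 4 (2-3): L=3.8790, (cx,cy)=(0.6894,0.7244)
solve A·x = −loads:
  F[0-1] = +50.4941 N (tension)
  F[0-2] = +498.6200 N (tension)
  F[1-2] = -2863.5820 N (compression)
  F[1-3] = +2934.2451 N (tension)
  F[2-3] = -2101.7703 N (compression)
  Rx@0 = -536.1800 N
  Ry@0 = -33.7475 N
  Ry@2 = +3621.9375 N

-2863.582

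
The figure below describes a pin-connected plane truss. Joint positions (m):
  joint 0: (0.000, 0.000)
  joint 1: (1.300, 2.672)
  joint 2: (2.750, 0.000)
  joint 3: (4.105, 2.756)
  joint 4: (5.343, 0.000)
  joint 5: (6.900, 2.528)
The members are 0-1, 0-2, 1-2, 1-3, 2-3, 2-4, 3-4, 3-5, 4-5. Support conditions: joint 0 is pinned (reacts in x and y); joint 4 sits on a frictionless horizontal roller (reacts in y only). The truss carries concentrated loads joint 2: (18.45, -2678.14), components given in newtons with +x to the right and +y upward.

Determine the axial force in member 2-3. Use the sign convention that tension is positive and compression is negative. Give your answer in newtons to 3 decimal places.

N=6 nodes, M=9 members, R=3 reactions → 2N=12, M+R=12
member 0 (0-1): L=2.9715, (cx,cy)=(0.4375,0.8992)
member 1 (0-2): L=2.7500, (cx,cy)=(1.0000,0.0000)
member 2 (1-2): L=3.0401, (cx,cy)=(0.4770,-0.8789)
member 3 (1-3): L=2.8063, (cx,cy)=(0.9996,0.0299)
member 4 (2-3): L=3.0711, (cx,cy)=(0.4412,0.8974)
member 5 (2-4): L=2.5930, (cx,cy)=(1.0000,0.0000)
member 6 (3-4): L=3.0213, (cx,cy)=(0.4098,-0.9122)
member 7 (3-5): L=2.8043, (cx,cy)=(0.9967,-0.0813)
member 8 (4-5): L=2.9690, (cx,cy)=(0.5244,0.8515)
solve A·x = −loads:
  F[0-1] = -1445.3875 N (compression)
  F[0-2] = +650.8000 N (tension)
  F[1-2] = +1433.9171 N (tension)
  F[1-3] = -1316.8629 N (compression)
  F[2-3] = +1579.9319 N (tension)
  F[2-4] = +619.1876 N (tension)
  F[3-4] = -1511.1017 N (compression)
  F[3-5] = +0.0000 N (tension)
  F[4-5] = -0.0000 N (compression)
  Rx@0 = -18.4500 N
  Ry@0 = +1299.7224 N
  Ry@4 = +1378.4176 N

1579.932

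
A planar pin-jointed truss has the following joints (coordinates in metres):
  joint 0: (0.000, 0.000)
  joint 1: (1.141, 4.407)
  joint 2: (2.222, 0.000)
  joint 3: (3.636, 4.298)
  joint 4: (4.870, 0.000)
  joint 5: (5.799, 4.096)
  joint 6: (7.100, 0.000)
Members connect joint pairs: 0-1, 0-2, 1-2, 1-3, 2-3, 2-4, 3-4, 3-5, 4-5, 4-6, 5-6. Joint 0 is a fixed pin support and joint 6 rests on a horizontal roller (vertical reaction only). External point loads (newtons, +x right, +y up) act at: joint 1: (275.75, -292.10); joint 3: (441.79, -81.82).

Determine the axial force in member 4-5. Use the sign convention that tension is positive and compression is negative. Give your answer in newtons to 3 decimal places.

513.909

N=7 nodes, M=11 members, R=3 reactions → 2N=14, M+R=14
member 0 (0-1): L=4.5523, (cx,cy)=(0.2506,0.9681)
member 1 (0-2): L=2.2220, (cx,cy)=(1.0000,0.0000)
member 2 (1-2): L=4.5376, (cx,cy)=(0.2382,-0.9712)
member 3 (1-3): L=2.4974, (cx,cy)=(0.9990,-0.0436)
member 4 (2-3): L=4.5246, (cx,cy)=(0.3125,0.9499)
member 5 (2-4): L=2.6480, (cx,cy)=(1.0000,0.0000)
member 6 (3-4): L=4.4716, (cx,cy)=(0.2760,-0.9612)
member 7 (3-5): L=2.1724, (cx,cy)=(0.9957,-0.0930)
member 8 (4-5): L=4.2000, (cx,cy)=(0.2212,0.9752)
member 9 (4-6): L=2.2300, (cx,cy)=(1.0000,0.0000)
member 10 (5-6): L=4.2977, (cx,cy)=(0.3027,-0.9531)
solve A·x = −loads:
  F[0-1] = +158.5824 N (tension)
  F[0-2] = +677.7926 N (tension)
  F[1-2] = -453.0699 N (compression)
  F[1-3] = -128.1902 N (compression)
  F[2-3] = +463.2268 N (tension)
  F[2-4] = +425.0939 N (tension)
  F[3-4] = -521.4272 N (compression)
  F[3-5] = -282.4237 N (compression)
  F[4-5] = +513.9085 N (tension)
  F[4-6] = +167.5293 N (tension)
  F[5-6] = -553.4072 N (compression)
  Rx@0 = -717.5400 N
  Ry@0 = -153.5205 N
  Ry@6 = +527.4405 N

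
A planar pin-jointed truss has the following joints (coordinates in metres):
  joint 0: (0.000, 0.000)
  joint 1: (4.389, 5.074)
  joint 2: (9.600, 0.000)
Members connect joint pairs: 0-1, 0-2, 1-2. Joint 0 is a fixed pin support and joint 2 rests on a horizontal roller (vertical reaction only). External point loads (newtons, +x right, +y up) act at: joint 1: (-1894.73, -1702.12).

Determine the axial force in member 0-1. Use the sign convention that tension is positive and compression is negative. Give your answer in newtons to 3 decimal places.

-2545.738

N=3 nodes, M=3 members, R=3 reactions → 2N=6, M+R=6
member 0 (0-1): L=6.7089, (cx,cy)=(0.6542,0.7563)
member 1 (0-2): L=9.6000, (cx,cy)=(1.0000,0.0000)
member 2 (1-2): L=7.2732, (cx,cy)=(0.7165,-0.6976)
solve A·x = −loads:
  F[0-1] = -2545.7382 N (compression)
  F[0-2] = -229.2838 N (compression)
  F[1-2] = +320.0222 N (tension)
  Rx@0 = +1894.7300 N
  Ry@0 = +1925.3758 N
  Ry@2 = -223.2558 N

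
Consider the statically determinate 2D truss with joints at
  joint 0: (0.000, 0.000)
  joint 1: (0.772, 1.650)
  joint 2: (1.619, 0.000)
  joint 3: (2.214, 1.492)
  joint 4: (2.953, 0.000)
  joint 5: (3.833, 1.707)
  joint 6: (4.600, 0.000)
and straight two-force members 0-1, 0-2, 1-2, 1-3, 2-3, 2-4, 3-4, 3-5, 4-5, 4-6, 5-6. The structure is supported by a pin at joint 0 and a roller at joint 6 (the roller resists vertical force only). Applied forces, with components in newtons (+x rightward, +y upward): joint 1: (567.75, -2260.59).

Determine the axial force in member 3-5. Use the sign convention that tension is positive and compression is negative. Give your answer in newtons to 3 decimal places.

-609.186

N=7 nodes, M=11 members, R=3 reactions → 2N=14, M+R=14
member 0 (0-1): L=1.8217, (cx,cy)=(0.4238,0.9058)
member 1 (0-2): L=1.6190, (cx,cy)=(1.0000,0.0000)
member 2 (1-2): L=1.8547, (cx,cy)=(0.4567,-0.8896)
member 3 (1-3): L=1.4506, (cx,cy)=(0.9941,-0.1089)
member 4 (2-3): L=1.6063, (cx,cy)=(0.3704,0.9289)
member 5 (2-4): L=1.3340, (cx,cy)=(1.0000,0.0000)
member 6 (3-4): L=1.6650, (cx,cy)=(0.4438,-0.8961)
member 7 (3-5): L=1.6332, (cx,cy)=(0.9913,0.1316)
member 8 (4-5): L=1.9205, (cx,cy)=(0.4582,0.8888)
member 9 (4-6): L=1.6470, (cx,cy)=(1.0000,0.0000)
member 10 (5-6): L=1.8714, (cx,cy)=(0.4099,-0.9122)
solve A·x = −loads:
  F[0-1] = -1852.0921 N (compression)
  F[0-2] = +1352.6422 N (tension)
  F[1-2] = -517.9008 N (compression)
  F[1-3] = -1122.8083 N (compression)
  F[2-3] = +496.0273 N (tension)
  F[2-4] = +932.3878 N (tension)
  F[3-4] = -740.1274 N (compression)
  F[3-5] = -609.1860 N (compression)
  F[4-5] = +746.1752 N (tension)
  F[4-6] = +261.9732 N (tension)
  F[5-6] = -639.1872 N (compression)
  Rx@0 = -567.7500 N
  Ry@0 = +1677.5546 N
  Ry@6 = +583.0354 N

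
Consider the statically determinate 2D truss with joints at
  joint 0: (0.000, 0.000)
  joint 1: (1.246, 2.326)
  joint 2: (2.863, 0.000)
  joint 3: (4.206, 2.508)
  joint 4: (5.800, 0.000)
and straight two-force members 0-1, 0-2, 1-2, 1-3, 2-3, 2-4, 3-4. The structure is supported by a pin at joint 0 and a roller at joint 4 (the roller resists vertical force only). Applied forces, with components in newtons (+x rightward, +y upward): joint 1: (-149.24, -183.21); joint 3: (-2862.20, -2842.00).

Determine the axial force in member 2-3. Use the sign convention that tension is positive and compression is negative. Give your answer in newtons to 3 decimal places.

-2148.699

N=5 nodes, M=7 members, R=3 reactions → 2N=10, M+R=10
member 0 (0-1): L=2.6387, (cx,cy)=(0.4722,0.8815)
member 1 (0-2): L=2.8630, (cx,cy)=(1.0000,0.0000)
member 2 (1-2): L=2.8328, (cx,cy)=(0.5708,-0.8211)
member 3 (1-3): L=2.9656, (cx,cy)=(0.9981,0.0614)
member 4 (2-3): L=2.8449, (cx,cy)=(0.4721,0.8816)
member 5 (2-4): L=2.9370, (cx,cy)=(1.0000,0.0000)
member 6 (3-4): L=2.9717, (cx,cy)=(0.5364,-0.8440)
solve A·x = −loads:
  F[0-1] = -2521.2010 N (compression)
  F[0-2] = -1820.9279 N (compression)
  F[1-2] = +2306.9659 N (tension)
  F[1-3] = -2362.5551 N (compression)
  F[2-3] = -2148.6995 N (compression)
  F[2-4] = +510.2284 N (tension)
  F[3-4] = -951.2151 N (compression)
  Rx@0 = +3011.4400 N
  Ry@0 = +2222.4166 N
  Ry@4 = +802.7934 N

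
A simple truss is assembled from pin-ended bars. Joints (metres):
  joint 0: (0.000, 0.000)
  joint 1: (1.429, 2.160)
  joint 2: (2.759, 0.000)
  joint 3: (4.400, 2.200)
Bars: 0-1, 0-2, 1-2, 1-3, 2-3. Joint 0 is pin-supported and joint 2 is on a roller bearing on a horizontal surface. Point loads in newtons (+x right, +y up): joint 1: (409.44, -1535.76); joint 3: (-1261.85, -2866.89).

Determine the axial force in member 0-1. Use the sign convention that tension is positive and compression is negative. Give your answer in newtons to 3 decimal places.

334.776

N=4 nodes, M=5 members, R=3 reactions → 2N=8, M+R=8
member 0 (0-1): L=2.5899, (cx,cy)=(0.5518,0.8340)
member 1 (0-2): L=2.7590, (cx,cy)=(1.0000,0.0000)
member 2 (1-2): L=2.5366, (cx,cy)=(0.5243,-0.8515)
member 3 (1-3): L=2.9713, (cx,cy)=(0.9999,0.0135)
member 4 (2-3): L=2.7446, (cx,cy)=(0.5979,0.8016)
solve A·x = −loads:
  F[0-1] = +334.7758 N (tension)
  F[0-2] = -1037.1247 N (compression)
  F[1-2] = -2117.4335 N (compression)
  F[1-3] = +885.5620 N (tension)
  F[2-3] = -3591.4608 N (compression)
  Rx@0 = +852.4100 N
  Ry@0 = -279.2048 N
  Ry@2 = +4681.8548 N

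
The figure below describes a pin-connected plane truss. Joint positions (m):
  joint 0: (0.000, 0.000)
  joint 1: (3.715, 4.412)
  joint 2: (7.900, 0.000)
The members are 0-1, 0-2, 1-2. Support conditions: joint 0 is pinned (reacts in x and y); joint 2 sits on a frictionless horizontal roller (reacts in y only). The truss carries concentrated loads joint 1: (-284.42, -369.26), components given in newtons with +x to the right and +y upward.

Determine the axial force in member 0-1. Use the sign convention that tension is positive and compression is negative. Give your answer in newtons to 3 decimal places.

-463.378

N=3 nodes, M=3 members, R=3 reactions → 2N=6, M+R=6
member 0 (0-1): L=5.7678, (cx,cy)=(0.6441,0.7649)
member 1 (0-2): L=7.9000, (cx,cy)=(1.0000,0.0000)
member 2 (1-2): L=6.0811, (cx,cy)=(0.6882,-0.7255)
solve A·x = −loads:
  F[0-1] = -463.3778 N (compression)
  F[0-2] = +14.0409 N (tension)
  F[1-2] = -20.4025 N (compression)
  Rx@0 = +284.4200 N
  Ry@0 = +354.4575 N
  Ry@2 = +14.8025 N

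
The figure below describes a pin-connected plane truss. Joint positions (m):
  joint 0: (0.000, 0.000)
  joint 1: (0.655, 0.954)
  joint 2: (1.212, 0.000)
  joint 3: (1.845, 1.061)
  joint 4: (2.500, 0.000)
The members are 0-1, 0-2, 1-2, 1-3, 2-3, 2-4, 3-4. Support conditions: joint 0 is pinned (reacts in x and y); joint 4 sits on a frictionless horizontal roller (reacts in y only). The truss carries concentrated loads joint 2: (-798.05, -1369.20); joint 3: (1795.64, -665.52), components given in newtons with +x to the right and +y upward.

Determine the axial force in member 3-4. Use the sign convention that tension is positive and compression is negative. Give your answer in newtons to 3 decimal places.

N=5 nodes, M=7 members, R=3 reactions → 2N=10, M+R=10
member 0 (0-1): L=1.1572, (cx,cy)=(0.5660,0.8244)
member 1 (0-2): L=1.2120, (cx,cy)=(1.0000,0.0000)
member 2 (1-2): L=1.1047, (cx,cy)=(0.5042,-0.8636)
member 3 (1-3): L=1.1948, (cx,cy)=(0.9960,0.0896)
member 4 (2-3): L=1.2355, (cx,cy)=(0.5124,0.8588)
member 5 (2-4): L=1.2880, (cx,cy)=(1.0000,0.0000)
member 6 (3-4): L=1.2469, (cx,cy)=(0.5253,-0.8509)
solve A·x = −loads:
  F[0-1] = -142.7817 N (compression)
  F[0-2] = +1078.4066 N (tension)
  F[1-2] = +121.5090 N (tension)
  F[1-3] = -142.6557 N (compression)
  F[2-3] = +1472.1736 N (tension)
  F[2-4] = +1183.4520 N (tension)
  F[3-4] = -2252.8852 N (compression)
  Rx@0 = -997.5900 N
  Ry@0 = +117.7085 N
  Ry@4 = +1917.0115 N

-2252.885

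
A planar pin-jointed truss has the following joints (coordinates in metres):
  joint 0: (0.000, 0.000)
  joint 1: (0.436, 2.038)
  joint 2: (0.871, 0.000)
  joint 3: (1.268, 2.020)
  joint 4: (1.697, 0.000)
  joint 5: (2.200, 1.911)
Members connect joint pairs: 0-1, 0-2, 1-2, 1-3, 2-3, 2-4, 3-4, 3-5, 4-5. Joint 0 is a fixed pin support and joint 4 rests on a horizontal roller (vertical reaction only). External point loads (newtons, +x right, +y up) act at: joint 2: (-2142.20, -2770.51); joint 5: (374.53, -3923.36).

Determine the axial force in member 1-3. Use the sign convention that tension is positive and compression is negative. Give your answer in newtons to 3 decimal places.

101.415

N=6 nodes, M=9 members, R=3 reactions → 2N=12, M+R=12
member 0 (0-1): L=2.0841, (cx,cy)=(0.2092,0.9779)
member 1 (0-2): L=0.8710, (cx,cy)=(1.0000,0.0000)
member 2 (1-2): L=2.0839, (cx,cy)=(0.2087,-0.9780)
member 3 (1-3): L=0.8322, (cx,cy)=(0.9998,-0.0216)
member 4 (2-3): L=2.0586, (cx,cy)=(0.1928,0.9812)
member 5 (2-4): L=0.8260, (cx,cy)=(1.0000,0.0000)
member 6 (3-4): L=2.0651, (cx,cy)=(0.2077,-0.9782)
member 7 (3-5): L=0.9384, (cx,cy)=(0.9932,-0.1162)
member 8 (4-5): L=1.9761, (cx,cy)=(0.2545,0.9671)
solve A·x = −loads:
  F[0-1] = +241.4871 N (tension)
  F[0-2] = -1818.1894 N (compression)
  F[1-2] = -243.7058 N (compression)
  F[1-3] = +101.4149 N (tension)
  F[2-3] = +3066.4063 N (tension)
  F[2-4] = -318.2039 N (compression)
  F[3-4] = -3236.9344 N (compression)
  F[3-5] = +1374.4889 N (tension)
  F[4-5] = -3891.8913 N (compression)
  Rx@0 = +1767.6700 N
  Ry@0 = -236.1436 N
  Ry@4 = +6930.0136 N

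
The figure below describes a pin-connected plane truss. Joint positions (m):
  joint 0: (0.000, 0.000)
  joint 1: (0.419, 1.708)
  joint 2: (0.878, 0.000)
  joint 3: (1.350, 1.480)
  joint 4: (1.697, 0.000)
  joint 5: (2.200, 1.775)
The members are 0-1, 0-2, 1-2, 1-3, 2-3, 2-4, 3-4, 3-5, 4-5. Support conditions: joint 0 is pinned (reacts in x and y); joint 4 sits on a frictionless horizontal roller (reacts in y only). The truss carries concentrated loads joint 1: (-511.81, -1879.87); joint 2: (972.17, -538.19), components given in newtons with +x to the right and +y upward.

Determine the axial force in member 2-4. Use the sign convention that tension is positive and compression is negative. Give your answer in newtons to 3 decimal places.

53.334

N=6 nodes, M=9 members, R=3 reactions → 2N=12, M+R=12
member 0 (0-1): L=1.7586, (cx,cy)=(0.2383,0.9712)
member 1 (0-2): L=0.8780, (cx,cy)=(1.0000,0.0000)
member 2 (1-2): L=1.7686, (cx,cy)=(0.2595,-0.9657)
member 3 (1-3): L=0.9585, (cx,cy)=(0.9713,-0.2379)
member 4 (2-3): L=1.5534, (cx,cy)=(0.3038,0.9527)
member 5 (2-4): L=0.8190, (cx,cy)=(1.0000,0.0000)
member 6 (3-4): L=1.5201, (cx,cy)=(0.2283,-0.9736)
member 7 (3-5): L=0.8997, (cx,cy)=(0.9447,0.3279)
member 8 (4-5): L=1.8449, (cx,cy)=(0.2726,0.9621)
solve A·x = −loads:
  F[0-1] = -2255.5369 N (compression)
  F[0-2] = +997.7459 N (tension)
  F[1-2] = +351.3482 N (tension)
  F[1-3] = -120.2108 N (compression)
  F[2-3] = +208.7496 N (tension)
  F[2-4] = +53.3336 N (tension)
  F[3-4] = -233.6435 N (compression)
  F[3-5] = +0.0000 N (tension)
  F[4-5] = -0.0000 N (compression)
  Rx@0 = -460.3600 N
  Ry@0 = +2190.5851 N
  Ry@4 = +227.4749 N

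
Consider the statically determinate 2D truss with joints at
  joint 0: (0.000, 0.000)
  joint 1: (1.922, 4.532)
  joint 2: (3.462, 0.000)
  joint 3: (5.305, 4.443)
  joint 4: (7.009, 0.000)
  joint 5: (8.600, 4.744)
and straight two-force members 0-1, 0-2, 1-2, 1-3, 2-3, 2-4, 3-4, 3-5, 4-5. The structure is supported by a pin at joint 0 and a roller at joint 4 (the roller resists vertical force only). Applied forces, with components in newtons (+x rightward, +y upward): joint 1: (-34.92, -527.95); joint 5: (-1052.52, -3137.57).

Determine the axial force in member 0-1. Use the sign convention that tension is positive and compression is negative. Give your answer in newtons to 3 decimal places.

N=6 nodes, M=9 members, R=3 reactions → 2N=12, M+R=12
member 0 (0-1): L=4.9227, (cx,cy)=(0.3904,0.9206)
member 1 (0-2): L=3.4620, (cx,cy)=(1.0000,0.0000)
member 2 (1-2): L=4.7865, (cx,cy)=(0.3217,-0.9468)
member 3 (1-3): L=3.3842, (cx,cy)=(0.9997,-0.0263)
member 4 (2-3): L=4.8101, (cx,cy)=(0.3832,0.9237)
member 5 (2-4): L=3.5470, (cx,cy)=(1.0000,0.0000)
member 6 (3-4): L=4.7586, (cx,cy)=(0.3581,-0.9337)
member 7 (3-5): L=3.3087, (cx,cy)=(0.9959,0.0910)
member 8 (4-5): L=5.0037, (cx,cy)=(0.3180,0.9481)
solve A·x = −loads:
  F[0-1] = -440.9349 N (compression)
  F[0-2] = -915.2836 N (compression)
  F[1-2] = -126.1786 N (compression)
  F[1-3] = -96.6735 N (compression)
  F[2-3] = +129.3401 N (tension)
  F[2-4] = -1005.4371 N (compression)
  F[3-4] = -130.7049 N (compression)
  F[3-5] = -0.2797 N (compression)
  F[4-5] = -3309.2896 N (compression)
  Rx@0 = +1087.4400 N
  Ry@0 = +405.9381 N
  Ry@4 = +3259.5819 N

-440.935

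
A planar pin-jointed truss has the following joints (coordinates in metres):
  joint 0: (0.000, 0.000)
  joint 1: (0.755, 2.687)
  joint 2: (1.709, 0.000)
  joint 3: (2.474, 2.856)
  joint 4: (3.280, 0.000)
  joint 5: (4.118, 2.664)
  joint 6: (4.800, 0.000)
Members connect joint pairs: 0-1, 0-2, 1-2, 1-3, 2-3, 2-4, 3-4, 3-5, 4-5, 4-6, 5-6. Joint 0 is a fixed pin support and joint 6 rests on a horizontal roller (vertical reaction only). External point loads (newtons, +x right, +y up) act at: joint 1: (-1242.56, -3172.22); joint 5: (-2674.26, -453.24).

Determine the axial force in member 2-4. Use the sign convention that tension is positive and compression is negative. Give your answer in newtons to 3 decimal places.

N=7 nodes, M=11 members, R=3 reactions → 2N=14, M+R=14
member 0 (0-1): L=2.7911, (cx,cy)=(0.2705,0.9627)
member 1 (0-2): L=1.7090, (cx,cy)=(1.0000,0.0000)
member 2 (1-2): L=2.8513, (cx,cy)=(0.3346,-0.9424)
member 3 (1-3): L=1.7273, (cx,cy)=(0.9952,0.0978)
member 4 (2-3): L=2.9567, (cx,cy)=(0.2587,0.9659)
member 5 (2-4): L=1.5710, (cx,cy)=(1.0000,0.0000)
member 6 (3-4): L=2.9676, (cx,cy)=(0.2716,-0.9624)
member 7 (3-5): L=1.6552, (cx,cy)=(0.9932,-0.1160)
member 8 (4-5): L=2.7927, (cx,cy)=(0.3001,0.9539)
member 9 (4-6): L=1.5200, (cx,cy)=(1.0000,0.0000)
member 10 (5-6): L=2.7499, (cx,cy)=(0.2480,-0.9688)
solve A·x = −loads:
  F[0-1] = -5107.8748 N (compression)
  F[0-2] = -2535.1045 N (compression)
  F[1-2] = +1775.4660 N (tension)
  F[1-3] = -736.7269 N (compression)
  F[2-3] = -1732.1230 N (compression)
  F[2-4] = -1492.9052 N (compression)
  F[3-4] = +2023.4384 N (tension)
  F[3-5] = -1742.6938 N (compression)
  F[4-5] = -2041.4504 N (compression)
  F[4-6] = -330.7554 N (compression)
  F[5-6] = +1333.6489 N (tension)
  Rx@0 = +3916.8200 N
  Ry@0 = +4917.4431 N
  Ry@6 = -1291.9831 N

-1492.905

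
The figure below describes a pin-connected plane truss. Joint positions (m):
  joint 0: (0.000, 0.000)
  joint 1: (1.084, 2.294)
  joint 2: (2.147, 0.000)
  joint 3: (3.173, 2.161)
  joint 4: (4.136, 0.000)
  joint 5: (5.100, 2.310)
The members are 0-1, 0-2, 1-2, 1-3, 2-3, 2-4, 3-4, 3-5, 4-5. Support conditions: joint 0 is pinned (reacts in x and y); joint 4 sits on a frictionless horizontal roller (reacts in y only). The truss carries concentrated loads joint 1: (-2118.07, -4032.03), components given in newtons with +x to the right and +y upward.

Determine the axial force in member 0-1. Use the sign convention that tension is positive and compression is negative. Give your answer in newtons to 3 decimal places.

-4590.059

N=6 nodes, M=9 members, R=3 reactions → 2N=12, M+R=12
member 0 (0-1): L=2.5372, (cx,cy)=(0.4272,0.9041)
member 1 (0-2): L=2.1470, (cx,cy)=(1.0000,0.0000)
member 2 (1-2): L=2.5283, (cx,cy)=(0.4204,-0.9073)
member 3 (1-3): L=2.0932, (cx,cy)=(0.9980,-0.0635)
member 4 (2-3): L=2.3922, (cx,cy)=(0.4289,0.9034)
member 5 (2-4): L=1.9890, (cx,cy)=(1.0000,0.0000)
member 6 (3-4): L=2.3659, (cx,cy)=(0.4070,-0.9134)
member 7 (3-5): L=1.9328, (cx,cy)=(0.9970,0.0771)
member 8 (4-5): L=2.5031, (cx,cy)=(0.3851,0.9229)
solve A·x = −loads:
  F[0-1] = -4590.0593 N (compression)
  F[0-2] = -157.0174 N (compression)
  F[1-2] = +122.6768 N (tension)
  F[1-3] = +105.6530 N (tension)
  F[2-3] = -123.2156 N (compression)
  F[2-4] = -52.5930 N (compression)
  F[3-4] = +129.2085 N (tension)
  F[3-5] = -0.0000 N (compression)
  F[4-5] = +0.0000 N (tension)
  Rx@0 = +2118.0700 N
  Ry@0 = +4150.0503 N
  Ry@4 = -118.0203 N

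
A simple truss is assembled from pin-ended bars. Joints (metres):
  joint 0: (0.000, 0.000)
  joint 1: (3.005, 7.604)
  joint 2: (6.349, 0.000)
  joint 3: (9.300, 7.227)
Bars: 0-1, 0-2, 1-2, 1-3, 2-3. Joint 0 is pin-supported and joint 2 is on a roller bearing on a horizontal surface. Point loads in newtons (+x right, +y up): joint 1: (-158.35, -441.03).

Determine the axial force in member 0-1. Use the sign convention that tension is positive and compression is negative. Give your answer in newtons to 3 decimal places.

N=4 nodes, M=5 members, R=3 reactions → 2N=8, M+R=8
member 0 (0-1): L=8.1762, (cx,cy)=(0.3675,0.9300)
member 1 (0-2): L=6.3490, (cx,cy)=(1.0000,0.0000)
member 2 (1-2): L=8.3068, (cx,cy)=(0.4026,-0.9154)
member 3 (1-3): L=6.3063, (cx,cy)=(0.9982,-0.0598)
member 4 (2-3): L=7.8063, (cx,cy)=(0.3780,0.9258)
solve A·x = −loads:
  F[0-1] = -453.6931 N (compression)
  F[0-2] = +8.3951 N (tension)
  F[1-2] = -20.8543 N (compression)
  F[1-3] = +0.0000 N (tension)
  F[2-3] = -0.0000 N (compression)
  Rx@0 = +158.3500 N
  Ry@0 = +421.9401 N
  Ry@2 = +19.0899 N

-453.693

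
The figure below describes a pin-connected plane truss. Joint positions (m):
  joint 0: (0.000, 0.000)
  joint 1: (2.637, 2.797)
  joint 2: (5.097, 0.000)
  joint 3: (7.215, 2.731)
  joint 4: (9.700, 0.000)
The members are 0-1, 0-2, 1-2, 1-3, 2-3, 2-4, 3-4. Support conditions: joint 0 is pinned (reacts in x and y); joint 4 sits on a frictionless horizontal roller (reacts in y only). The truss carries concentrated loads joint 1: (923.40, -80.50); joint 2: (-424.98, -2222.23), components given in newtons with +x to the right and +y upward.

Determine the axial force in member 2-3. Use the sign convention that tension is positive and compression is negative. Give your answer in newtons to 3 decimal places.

1798.088

N=5 nodes, M=7 members, R=3 reactions → 2N=10, M+R=10
member 0 (0-1): L=3.8441, (cx,cy)=(0.6860,0.7276)
member 1 (0-2): L=5.0970, (cx,cy)=(1.0000,0.0000)
member 2 (1-2): L=3.7249, (cx,cy)=(0.6604,-0.7509)
member 3 (1-3): L=4.5785, (cx,cy)=(0.9999,-0.0144)
member 4 (2-3): L=3.4561, (cx,cy)=(0.6128,0.7902)
member 5 (2-4): L=4.6030, (cx,cy)=(1.0000,0.0000)
member 6 (3-4): L=3.6924, (cx,cy)=(0.6730,-0.7396)
solve A·x = −loads:
  F[0-1] = -1163.9190 N (compression)
  F[0-2] = +1296.8560 N (tension)
  F[1-2] = +1067.2144 N (tension)
  F[1-3] = -2426.9001 N (compression)
  F[2-3] = +1798.0884 N (tension)
  F[2-4] = +1324.7106 N (tension)
  F[3-4] = -1968.3379 N (compression)
  Rx@0 = -498.4200 N
  Ry@0 = +846.8811 N
  Ry@4 = +1455.8489 N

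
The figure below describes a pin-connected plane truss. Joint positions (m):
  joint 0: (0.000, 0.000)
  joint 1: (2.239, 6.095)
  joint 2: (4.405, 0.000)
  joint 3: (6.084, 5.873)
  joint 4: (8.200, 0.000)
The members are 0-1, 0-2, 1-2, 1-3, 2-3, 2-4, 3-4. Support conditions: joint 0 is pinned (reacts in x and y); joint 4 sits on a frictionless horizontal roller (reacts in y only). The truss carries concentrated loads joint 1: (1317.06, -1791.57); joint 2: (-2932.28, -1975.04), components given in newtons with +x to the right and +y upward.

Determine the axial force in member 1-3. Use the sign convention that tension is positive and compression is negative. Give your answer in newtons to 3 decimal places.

N=5 nodes, M=7 members, R=3 reactions → 2N=10, M+R=10
member 0 (0-1): L=6.4932, (cx,cy)=(0.3448,0.9387)
member 1 (0-2): L=4.4050, (cx,cy)=(1.0000,0.0000)
member 2 (1-2): L=6.4684, (cx,cy)=(0.3349,-0.9423)
member 3 (1-3): L=3.8514, (cx,cy)=(0.9983,-0.0576)
member 4 (2-3): L=6.1083, (cx,cy)=(0.2749,0.9615)
member 5 (2-4): L=3.7950, (cx,cy)=(1.0000,0.0000)
member 6 (3-4): L=6.2426, (cx,cy)=(0.3390,-0.9408)
solve A·x = −loads:
  F[0-1] = -1318.3363 N (compression)
  F[0-2] = -1160.6310 N (compression)
  F[1-2] = -489.5237 N (compression)
  F[1-3] = -1610.4060 N (compression)
  F[2-3] = +2533.9073 N (tension)
  F[2-4] = +911.2271 N (tension)
  F[3-4] = -2688.2760 N (compression)
  Rx@0 = +1615.2200 N
  Ry@0 = +1237.4811 N
  Ry@4 = +2529.1289 N

-1610.406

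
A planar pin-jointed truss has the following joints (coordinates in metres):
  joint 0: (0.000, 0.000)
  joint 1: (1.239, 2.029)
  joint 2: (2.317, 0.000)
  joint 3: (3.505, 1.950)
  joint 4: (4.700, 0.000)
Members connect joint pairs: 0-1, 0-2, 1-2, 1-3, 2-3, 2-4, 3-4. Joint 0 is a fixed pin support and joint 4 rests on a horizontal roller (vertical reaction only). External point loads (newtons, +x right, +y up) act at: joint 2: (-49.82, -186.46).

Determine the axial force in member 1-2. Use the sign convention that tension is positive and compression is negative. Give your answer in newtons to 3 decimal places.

111.396

N=5 nodes, M=7 members, R=3 reactions → 2N=10, M+R=10
member 0 (0-1): L=2.3774, (cx,cy)=(0.5212,0.8535)
member 1 (0-2): L=2.3170, (cx,cy)=(1.0000,0.0000)
member 2 (1-2): L=2.2976, (cx,cy)=(0.4692,-0.8831)
member 3 (1-3): L=2.2674, (cx,cy)=(0.9994,-0.0348)
member 4 (2-3): L=2.2834, (cx,cy)=(0.5203,0.8540)
member 5 (2-4): L=2.3830, (cx,cy)=(1.0000,0.0000)
member 6 (3-4): L=2.2870, (cx,cy)=(0.5225,-0.8526)
solve A·x = −loads:
  F[0-1] = -110.7719 N (compression)
  F[0-2] = +7.9099 N (tension)
  F[1-2] = +111.3964 N (tension)
  F[1-3] = -110.0625 N (compression)
  F[2-3] = +103.1458 N (tension)
  F[2-4] = +56.3310 N (tension)
  F[3-4] = -107.8082 N (compression)
  Rx@0 = +49.8200 N
  Ry@0 = +94.5392 N
  Ry@4 = +91.9208 N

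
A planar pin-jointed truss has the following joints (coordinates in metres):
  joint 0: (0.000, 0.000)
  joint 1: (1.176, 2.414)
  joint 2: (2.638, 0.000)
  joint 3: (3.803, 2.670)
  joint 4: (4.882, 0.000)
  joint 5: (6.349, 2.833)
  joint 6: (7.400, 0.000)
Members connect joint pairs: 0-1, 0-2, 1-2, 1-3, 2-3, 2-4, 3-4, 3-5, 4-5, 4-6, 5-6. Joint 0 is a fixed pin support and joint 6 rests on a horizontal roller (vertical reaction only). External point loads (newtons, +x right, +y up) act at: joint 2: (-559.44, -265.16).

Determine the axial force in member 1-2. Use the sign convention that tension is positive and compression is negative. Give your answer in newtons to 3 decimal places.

N=7 nodes, M=11 members, R=3 reactions → 2N=14, M+R=14
member 0 (0-1): L=2.6852, (cx,cy)=(0.4380,0.8990)
member 1 (0-2): L=2.6380, (cx,cy)=(1.0000,0.0000)
member 2 (1-2): L=2.8222, (cx,cy)=(0.5180,-0.8554)
member 3 (1-3): L=2.6394, (cx,cy)=(0.9953,0.0970)
member 4 (2-3): L=2.9131, (cx,cy)=(0.3999,0.9166)
member 5 (2-4): L=2.2440, (cx,cy)=(1.0000,0.0000)
member 6 (3-4): L=2.8798, (cx,cy)=(0.3747,-0.9272)
member 7 (3-5): L=2.5512, (cx,cy)=(0.9980,0.0639)
member 8 (4-5): L=3.1903, (cx,cy)=(0.4598,0.8880)
member 9 (4-6): L=2.5180, (cx,cy)=(1.0000,0.0000)
member 10 (5-6): L=3.0217, (cx,cy)=(0.3478,-0.9376)
solve A·x = −loads:
  F[0-1] = -189.8048 N (compression)
  F[0-2] = -476.3142 N (compression)
  F[1-2] = +179.4281 N (tension)
  F[1-3] = -176.9098 N (compression)
  F[2-3] = +121.8530 N (tension)
  F[2-4] = +127.3445 N (tension)
  F[3-4] = -107.9532 N (compression)
  F[3-5] = -87.0744 N (compression)
  F[4-5] = +112.7124 N (tension)
  F[4-6] = +35.0677 N (tension)
  F[5-6] = -100.8211 N (compression)
  Rx@0 = +559.4400 N
  Ry@0 = +170.6340 N
  Ry@6 = +94.5260 N

179.428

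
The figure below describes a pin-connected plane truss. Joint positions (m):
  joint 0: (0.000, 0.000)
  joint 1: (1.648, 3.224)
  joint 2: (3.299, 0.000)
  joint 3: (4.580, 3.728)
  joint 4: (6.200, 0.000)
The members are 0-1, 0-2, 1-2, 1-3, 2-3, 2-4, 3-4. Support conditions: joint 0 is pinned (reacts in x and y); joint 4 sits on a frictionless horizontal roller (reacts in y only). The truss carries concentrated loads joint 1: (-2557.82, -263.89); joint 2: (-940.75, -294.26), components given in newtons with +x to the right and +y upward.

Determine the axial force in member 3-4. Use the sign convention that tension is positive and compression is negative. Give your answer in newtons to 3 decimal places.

1203.020

N=5 nodes, M=7 members, R=3 reactions → 2N=10, M+R=10
member 0 (0-1): L=3.6208, (cx,cy)=(0.4551,0.8904)
member 1 (0-2): L=3.2990, (cx,cy)=(1.0000,0.0000)
member 2 (1-2): L=3.6222, (cx,cy)=(0.4558,-0.8901)
member 3 (1-3): L=2.9750, (cx,cy)=(0.9855,0.1694)
member 4 (2-3): L=3.9419, (cx,cy)=(0.3250,0.9457)
member 5 (2-4): L=2.9010, (cx,cy)=(1.0000,0.0000)
member 6 (3-4): L=4.0648, (cx,cy)=(0.3985,-0.9171)
solve A·x = −loads:
  F[0-1] = -1865.9820 N (compression)
  F[0-2] = -2649.2683 N (compression)
  F[1-2] = +1746.4301 N (tension)
  F[1-3] = +925.8671 N (tension)
  F[2-3] = -1332.5225 N (compression)
  F[2-4] = -479.4591 N (compression)
  F[3-4] = +1203.0203 N (tension)
  Rx@0 = +3498.5700 N
  Ry@0 = +1661.4979 N
  Ry@4 = -1103.3479 N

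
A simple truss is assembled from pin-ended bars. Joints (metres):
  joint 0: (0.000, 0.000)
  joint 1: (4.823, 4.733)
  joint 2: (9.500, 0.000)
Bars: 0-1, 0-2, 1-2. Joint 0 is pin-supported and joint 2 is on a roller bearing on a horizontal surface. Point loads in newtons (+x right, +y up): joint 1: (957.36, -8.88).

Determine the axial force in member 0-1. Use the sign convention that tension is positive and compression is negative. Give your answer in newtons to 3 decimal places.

N=3 nodes, M=3 members, R=3 reactions → 2N=6, M+R=6
member 0 (0-1): L=6.7574, (cx,cy)=(0.7137,0.7004)
member 1 (0-2): L=9.5000, (cx,cy)=(1.0000,0.0000)
member 2 (1-2): L=6.6540, (cx,cy)=(0.7029,-0.7113)
solve A·x = −loads:
  F[0-1] = +674.7348 N (tension)
  F[0-2] = +475.7783 N (tension)
  F[1-2] = -676.8924 N (compression)
  Rx@0 = -957.3600 N
  Ry@0 = -472.5951 N
  Ry@2 = +481.4751 N

674.735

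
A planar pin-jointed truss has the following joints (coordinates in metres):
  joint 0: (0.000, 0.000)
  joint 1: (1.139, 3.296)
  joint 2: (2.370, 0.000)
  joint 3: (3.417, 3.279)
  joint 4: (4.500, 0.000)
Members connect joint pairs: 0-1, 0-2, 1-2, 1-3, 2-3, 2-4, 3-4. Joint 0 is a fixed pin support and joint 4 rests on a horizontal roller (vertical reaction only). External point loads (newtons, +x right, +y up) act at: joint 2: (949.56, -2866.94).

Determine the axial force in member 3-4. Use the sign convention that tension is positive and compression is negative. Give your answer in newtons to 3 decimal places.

-1590.147

N=5 nodes, M=7 members, R=3 reactions → 2N=10, M+R=10
member 0 (0-1): L=3.4873, (cx,cy)=(0.3266,0.9452)
member 1 (0-2): L=2.3700, (cx,cy)=(1.0000,0.0000)
member 2 (1-2): L=3.5184, (cx,cy)=(0.3499,-0.9368)
member 3 (1-3): L=2.2781, (cx,cy)=(1.0000,-0.0075)
member 4 (2-3): L=3.4421, (cx,cy)=(0.3042,0.9526)
member 5 (2-4): L=2.1300, (cx,cy)=(1.0000,0.0000)
member 6 (3-4): L=3.4532, (cx,cy)=(0.3136,-0.9495)
solve A·x = −loads:
  F[0-1] = -1435.7605 N (compression)
  F[0-2] = +1418.5053 N (tension)
  F[1-2] = +1456.3695 N (tension)
  F[1-3] = -978.5231 N (compression)
  F[2-3] = +1577.3608 N (tension)
  F[2-4] = +498.7024 N (tension)
  F[3-4] = -1590.1471 N (compression)
  Rx@0 = -949.5600 N
  Ry@0 = +1357.0183 N
  Ry@4 = +1509.9217 N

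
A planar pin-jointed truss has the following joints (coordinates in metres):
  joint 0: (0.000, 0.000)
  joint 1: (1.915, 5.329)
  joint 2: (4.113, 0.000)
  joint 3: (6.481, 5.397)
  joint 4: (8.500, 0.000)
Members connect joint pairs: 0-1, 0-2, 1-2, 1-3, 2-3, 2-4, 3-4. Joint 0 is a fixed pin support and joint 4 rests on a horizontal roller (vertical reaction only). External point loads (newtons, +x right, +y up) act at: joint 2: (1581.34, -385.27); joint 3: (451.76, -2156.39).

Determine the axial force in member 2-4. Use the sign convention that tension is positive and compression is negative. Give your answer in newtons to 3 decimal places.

792.131

N=5 nodes, M=7 members, R=3 reactions → 2N=10, M+R=10
member 0 (0-1): L=5.6626, (cx,cy)=(0.3382,0.9411)
member 1 (0-2): L=4.1130, (cx,cy)=(1.0000,0.0000)
member 2 (1-2): L=5.7645, (cx,cy)=(0.3813,-0.9245)
member 3 (1-3): L=4.5665, (cx,cy)=(0.9999,0.0149)
member 4 (2-3): L=5.8936, (cx,cy)=(0.4018,0.9157)
member 5 (2-4): L=4.3870, (cx,cy)=(1.0000,0.0000)
member 6 (3-4): L=5.7623, (cx,cy)=(0.3504,-0.9366)
solve A·x = −loads:
  F[0-1] = -450.7686 N (compression)
  F[0-2] = +2185.5416 N (tension)
  F[1-2] = +453.6348 N (tension)
  F[1-3] = -325.4484 N (compression)
  F[2-3] = -37.2308 N (compression)
  F[2-4] = +792.1312 N (tension)
  F[3-4] = -2260.7671 N (compression)
  Rx@0 = -2033.1000 N
  Ry@0 = +424.2097 N
  Ry@4 = +2117.4503 N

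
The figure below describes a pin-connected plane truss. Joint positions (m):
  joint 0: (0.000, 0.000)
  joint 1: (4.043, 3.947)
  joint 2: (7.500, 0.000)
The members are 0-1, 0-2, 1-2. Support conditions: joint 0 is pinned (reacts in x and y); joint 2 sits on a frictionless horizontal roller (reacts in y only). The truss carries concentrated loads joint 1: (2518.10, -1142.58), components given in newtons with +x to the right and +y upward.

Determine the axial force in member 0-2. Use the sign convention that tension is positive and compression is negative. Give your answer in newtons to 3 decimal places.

1700.139

N=3 nodes, M=3 members, R=3 reactions → 2N=6, M+R=6
member 0 (0-1): L=5.6502, (cx,cy)=(0.7156,0.6986)
member 1 (0-2): L=7.5000, (cx,cy)=(1.0000,0.0000)
member 2 (1-2): L=5.2469, (cx,cy)=(0.6589,-0.7523)
solve A·x = −loads:
  F[0-1] = +1143.1206 N (tension)
  F[0-2] = +1700.1388 N (tension)
  F[1-2] = -2580.3904 N (compression)
  Rx@0 = -2518.1000 N
  Ry@0 = -798.5389 N
  Ry@2 = +1941.1189 N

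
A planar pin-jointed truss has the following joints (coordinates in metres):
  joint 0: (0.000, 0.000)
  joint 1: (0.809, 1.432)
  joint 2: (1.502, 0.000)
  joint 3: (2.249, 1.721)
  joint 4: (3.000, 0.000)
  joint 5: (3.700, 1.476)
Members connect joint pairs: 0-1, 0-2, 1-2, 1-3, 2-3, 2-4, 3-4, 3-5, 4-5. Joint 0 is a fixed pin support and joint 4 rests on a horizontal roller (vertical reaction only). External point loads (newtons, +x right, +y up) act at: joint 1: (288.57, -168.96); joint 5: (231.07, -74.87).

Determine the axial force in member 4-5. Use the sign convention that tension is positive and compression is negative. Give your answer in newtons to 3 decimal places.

-36.740

N=6 nodes, M=9 members, R=3 reactions → 2N=12, M+R=12
member 0 (0-1): L=1.6447, (cx,cy)=(0.4919,0.8707)
member 1 (0-2): L=1.5020, (cx,cy)=(1.0000,0.0000)
member 2 (1-2): L=1.5909, (cx,cy)=(0.4356,-0.9001)
member 3 (1-3): L=1.4687, (cx,cy)=(0.9804,0.1968)
member 4 (2-3): L=1.8761, (cx,cy)=(0.3982,0.9173)
member 5 (2-4): L=1.4980, (cx,cy)=(1.0000,0.0000)
member 6 (3-4): L=1.8777, (cx,cy)=(0.4000,-0.9165)
member 7 (3-5): L=1.4715, (cx,cy)=(0.9860,-0.1665)
member 8 (4-5): L=1.6336, (cx,cy)=(0.4285,0.9035)
solve A·x = −loads:
  F[0-1] = +167.1172 N (tension)
  F[0-2] = +437.4389 N (tension)
  F[1-2] = -360.3631 N (compression)
  F[1-3] = -50.3759 N (compression)
  F[2-3] = +353.6139 N (tension)
  F[2-4] = +139.6658 N (tension)
  F[3-4] = -388.5688 N (compression)
  F[3-5] = +250.3069 N (tension)
  F[4-5] = -36.7398 N (compression)
  Rx@0 = -519.6400 N
  Ry@0 = -145.5031 N
  Ry@4 = +389.3331 N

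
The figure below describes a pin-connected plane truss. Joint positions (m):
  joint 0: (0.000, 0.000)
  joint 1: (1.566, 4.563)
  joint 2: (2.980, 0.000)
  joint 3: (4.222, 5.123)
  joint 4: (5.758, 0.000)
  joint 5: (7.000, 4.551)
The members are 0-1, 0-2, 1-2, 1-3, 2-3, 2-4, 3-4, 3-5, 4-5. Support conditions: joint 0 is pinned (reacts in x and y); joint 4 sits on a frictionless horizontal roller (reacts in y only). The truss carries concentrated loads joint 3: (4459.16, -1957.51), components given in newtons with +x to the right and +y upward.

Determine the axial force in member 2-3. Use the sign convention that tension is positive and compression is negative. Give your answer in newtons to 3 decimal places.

N=6 nodes, M=9 members, R=3 reactions → 2N=12, M+R=12
member 0 (0-1): L=4.8242, (cx,cy)=(0.3246,0.9458)
member 1 (0-2): L=2.9800, (cx,cy)=(1.0000,0.0000)
member 2 (1-2): L=4.7771, (cx,cy)=(0.2960,-0.9552)
member 3 (1-3): L=2.7144, (cx,cy)=(0.9785,0.2063)
member 4 (2-3): L=5.2714, (cx,cy)=(0.2356,0.9718)
member 5 (2-4): L=2.7780, (cx,cy)=(1.0000,0.0000)
member 6 (3-4): L=5.3483, (cx,cy)=(0.2872,-0.9579)
member 7 (3-5): L=2.8363, (cx,cy)=(0.9795,-0.2017)
member 8 (4-5): L=4.7174, (cx,cy)=(0.2633,0.9647)
solve A·x = −loads:
  F[0-1] = +3642.4612 N (tension)
  F[0-2] = +3276.7789 N (tension)
  F[1-2] = -3140.6481 N (compression)
  F[1-3] = +2158.4393 N (tension)
  F[2-3] = +3086.8131 N (tension)
  F[2-4] = +1619.8680 N (tension)
  F[3-4] = -5640.3366 N (compression)
  F[3-5] = -0.0000 N (compression)
  F[4-5] = +0.0000 N (tension)
  Rx@0 = -4459.1600 N
  Ry@0 = -3445.2138 N
  Ry@4 = +5402.7238 N

3086.813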